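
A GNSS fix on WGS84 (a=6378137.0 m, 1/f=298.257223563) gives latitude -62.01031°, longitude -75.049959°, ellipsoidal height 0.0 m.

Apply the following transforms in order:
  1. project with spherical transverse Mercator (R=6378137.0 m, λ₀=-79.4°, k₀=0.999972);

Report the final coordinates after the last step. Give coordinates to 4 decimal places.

E=227133.3550 m, N=-6910381.8629 m

start: φ=-62.010310°, λ=-75.049959°, h=0.000 m
→ tm (R=6378137.0, λ₀=-79.4°): E=227133.3550, N=-6910381.8629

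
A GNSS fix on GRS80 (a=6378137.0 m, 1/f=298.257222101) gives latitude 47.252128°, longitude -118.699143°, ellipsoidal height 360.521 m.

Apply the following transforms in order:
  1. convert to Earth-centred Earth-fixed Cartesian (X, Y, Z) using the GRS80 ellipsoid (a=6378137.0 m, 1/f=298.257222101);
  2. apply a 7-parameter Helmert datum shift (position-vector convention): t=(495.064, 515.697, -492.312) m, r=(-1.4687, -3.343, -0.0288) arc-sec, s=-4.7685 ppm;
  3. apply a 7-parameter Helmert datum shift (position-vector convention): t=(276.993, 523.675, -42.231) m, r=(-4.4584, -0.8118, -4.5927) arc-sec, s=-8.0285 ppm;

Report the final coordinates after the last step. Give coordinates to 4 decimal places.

start: φ=47.252128°, λ=-118.699143°, h=360.521 m
→ ECEF (a=6378137.000, f=1/298.257222101): X=-2082860.0036, Y=-3804556.7278, Z=4661100.7173
→ Helmert 7p (PV): X=-2082431.0823, Y=-3803989.4090, Z=4660579.5115
→ Helmert 7p (PV): X=-2082240.4121, Y=-3803288.0892, Z=4660573.8896

X=-2082240.4121 m, Y=-3803288.0892 m, Z=4660573.8896 m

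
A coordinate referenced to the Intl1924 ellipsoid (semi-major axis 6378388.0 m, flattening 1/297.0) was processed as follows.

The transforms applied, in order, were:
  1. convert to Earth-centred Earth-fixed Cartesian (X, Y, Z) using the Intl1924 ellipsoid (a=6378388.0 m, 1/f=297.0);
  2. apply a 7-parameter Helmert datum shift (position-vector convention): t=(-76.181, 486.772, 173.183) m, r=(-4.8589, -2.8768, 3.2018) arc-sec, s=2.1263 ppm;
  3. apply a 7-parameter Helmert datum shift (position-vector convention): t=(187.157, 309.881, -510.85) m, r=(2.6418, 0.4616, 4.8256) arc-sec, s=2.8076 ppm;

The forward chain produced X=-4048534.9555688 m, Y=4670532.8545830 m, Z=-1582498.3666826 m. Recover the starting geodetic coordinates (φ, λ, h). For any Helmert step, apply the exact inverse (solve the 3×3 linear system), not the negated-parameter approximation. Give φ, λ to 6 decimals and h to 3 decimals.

start: X=-4048534.9556, Y=4670532.8546, Z=-1582498.3667 m
→ Helmert⁻¹: X=-4048597.9428, Y=4670284.3165, Z=-1582051.9516
→ Helmert⁻¹: X=-4048462.7290, Y=4669887.7263, Z=-1582055.2992
→ geod (Bowring, a=6378388.000): φ=-14.45121300°, λ=130.92297700°, h=2656.8800 m

φ=-14.451213°, λ=130.922977°, h=2656.880 m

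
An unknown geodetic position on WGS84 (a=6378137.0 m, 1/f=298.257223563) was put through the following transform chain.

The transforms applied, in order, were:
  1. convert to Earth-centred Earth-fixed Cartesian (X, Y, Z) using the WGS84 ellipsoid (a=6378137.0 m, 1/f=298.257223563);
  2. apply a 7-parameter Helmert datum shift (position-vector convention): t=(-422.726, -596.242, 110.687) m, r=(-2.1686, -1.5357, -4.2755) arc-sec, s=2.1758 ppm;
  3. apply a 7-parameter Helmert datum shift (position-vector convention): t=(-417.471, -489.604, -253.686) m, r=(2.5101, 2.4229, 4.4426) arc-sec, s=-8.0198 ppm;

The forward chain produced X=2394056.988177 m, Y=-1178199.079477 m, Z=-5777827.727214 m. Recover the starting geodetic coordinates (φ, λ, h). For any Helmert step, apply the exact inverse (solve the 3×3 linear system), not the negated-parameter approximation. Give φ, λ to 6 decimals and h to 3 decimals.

φ=-65.354994°, λ=-26.174522°, h=3719.115 m

start: X=2394056.9882, Y=-1178199.0795, Z=-5777827.7272 m
→ Helmert⁻¹: X=2394536.1604, Y=-1177840.8040, Z=-5777577.9155
→ Helmert⁻¹: X=2394935.0586, Y=-1177131.6129, Z=-5777706.2384
→ geod (Bowring, a=6378137.000): φ=-65.35499400°, λ=-26.17452200°, h=3719.1150 m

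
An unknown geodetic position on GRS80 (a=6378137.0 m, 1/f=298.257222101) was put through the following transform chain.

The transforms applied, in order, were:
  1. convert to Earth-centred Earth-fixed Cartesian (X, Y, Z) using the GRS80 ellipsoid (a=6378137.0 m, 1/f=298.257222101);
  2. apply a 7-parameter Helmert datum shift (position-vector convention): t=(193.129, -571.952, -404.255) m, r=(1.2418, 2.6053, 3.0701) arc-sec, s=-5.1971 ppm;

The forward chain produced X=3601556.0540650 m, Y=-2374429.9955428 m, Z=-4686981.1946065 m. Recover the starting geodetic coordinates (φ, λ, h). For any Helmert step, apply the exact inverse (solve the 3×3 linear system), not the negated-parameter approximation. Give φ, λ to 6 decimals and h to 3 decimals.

start: X=3601556.0541, Y=-2374429.9955, Z=-4686981.1946 m
→ Helmert⁻¹: X=3601405.5023, Y=-2373952.2000, Z=-4686541.5153
→ geod (Bowring, a=6378137.000): φ=-47.56550200°, λ=-33.39182500°, h=2881.6390 m

φ=-47.565502°, λ=-33.391825°, h=2881.639 m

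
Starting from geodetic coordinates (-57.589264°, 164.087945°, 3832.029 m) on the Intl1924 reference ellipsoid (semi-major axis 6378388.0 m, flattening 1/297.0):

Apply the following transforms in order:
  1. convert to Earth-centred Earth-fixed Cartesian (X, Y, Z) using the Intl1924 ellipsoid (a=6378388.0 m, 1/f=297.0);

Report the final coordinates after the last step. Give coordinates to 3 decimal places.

start: φ=-57.589264°, λ=164.087945°, h=3832.029 m
→ ECEF (a=6378388.000, f=1/297.0): X=-3297607.3744, Y=940098.3292, Z=-5364705.2555

X=-3297607.374 m, Y=940098.329 m, Z=-5364705.256 m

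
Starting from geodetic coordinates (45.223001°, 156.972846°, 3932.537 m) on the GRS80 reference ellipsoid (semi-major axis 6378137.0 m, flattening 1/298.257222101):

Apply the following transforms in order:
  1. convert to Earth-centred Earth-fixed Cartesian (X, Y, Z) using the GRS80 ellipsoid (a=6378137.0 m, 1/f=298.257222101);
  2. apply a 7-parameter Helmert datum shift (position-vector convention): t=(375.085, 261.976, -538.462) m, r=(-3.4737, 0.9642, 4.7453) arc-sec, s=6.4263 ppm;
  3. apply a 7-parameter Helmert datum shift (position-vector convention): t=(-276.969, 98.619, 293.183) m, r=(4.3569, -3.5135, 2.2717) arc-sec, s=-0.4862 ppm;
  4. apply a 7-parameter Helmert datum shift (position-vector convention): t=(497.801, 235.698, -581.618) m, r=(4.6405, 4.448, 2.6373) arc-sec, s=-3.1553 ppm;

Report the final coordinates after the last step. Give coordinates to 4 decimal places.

X=-4143473.8287 m, Y=1761635.7967 m, Z=4506900.9900 m

start: φ=45.223001°, λ=156.972846°, h=3932.537 m
→ ECEF (a=6378137.000, f=1/298.257222101): X=-4144017.2556, Y=1761349.2541, Z=4507630.0023
→ Helmert 7p (PV): X=-4143688.2516, Y=1761603.1251, Z=4507110.2163
→ Helmert 7p (PV): X=-4144059.3811, Y=1761560.0481, Z=4507367.8347
→ Helmert 7p (PV): X=-4143473.8287, Y=1761635.7967, Z=4506900.9900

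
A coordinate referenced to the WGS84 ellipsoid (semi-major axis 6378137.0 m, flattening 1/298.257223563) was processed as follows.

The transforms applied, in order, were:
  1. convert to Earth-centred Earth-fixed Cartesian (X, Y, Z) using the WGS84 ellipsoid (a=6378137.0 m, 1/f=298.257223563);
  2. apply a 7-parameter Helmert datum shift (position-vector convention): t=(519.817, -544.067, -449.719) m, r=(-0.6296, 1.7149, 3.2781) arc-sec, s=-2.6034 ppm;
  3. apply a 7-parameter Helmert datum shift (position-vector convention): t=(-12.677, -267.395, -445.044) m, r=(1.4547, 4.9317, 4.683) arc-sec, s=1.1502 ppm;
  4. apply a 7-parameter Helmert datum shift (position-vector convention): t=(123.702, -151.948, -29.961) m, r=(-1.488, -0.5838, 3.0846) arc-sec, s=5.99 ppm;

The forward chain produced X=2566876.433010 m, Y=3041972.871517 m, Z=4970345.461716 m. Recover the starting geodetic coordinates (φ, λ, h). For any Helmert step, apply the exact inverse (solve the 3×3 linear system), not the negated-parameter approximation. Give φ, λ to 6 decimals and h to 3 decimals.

start: X=2566876.4330, Y=3041972.8715, Z=4970345.4617 m
→ Helmert⁻¹: X=2566796.9163, Y=3042032.3557, Z=4970360.3307
→ Helmert⁻¹: X=2566756.8617, Y=3042273.0335, Z=4970839.5715
→ Helmert⁻¹: X=2566250.7514, Y=3042769.0631, Z=4971332.8564
→ geod (Bowring, a=6378137.000): φ=51.50385400°, λ=49.85594400°, h=3454.2690 m

φ=51.503854°, λ=49.855944°, h=3454.269 m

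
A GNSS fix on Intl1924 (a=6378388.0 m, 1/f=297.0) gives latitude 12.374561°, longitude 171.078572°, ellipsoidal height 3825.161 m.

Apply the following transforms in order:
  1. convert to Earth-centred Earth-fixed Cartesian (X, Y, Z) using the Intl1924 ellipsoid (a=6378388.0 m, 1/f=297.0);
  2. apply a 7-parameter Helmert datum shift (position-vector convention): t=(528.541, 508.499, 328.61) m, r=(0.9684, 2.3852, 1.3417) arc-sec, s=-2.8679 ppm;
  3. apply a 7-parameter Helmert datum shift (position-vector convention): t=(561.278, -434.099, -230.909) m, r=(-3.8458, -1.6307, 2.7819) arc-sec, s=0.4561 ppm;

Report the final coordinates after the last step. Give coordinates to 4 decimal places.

start: φ=12.374561°, λ=171.078572°, h=3825.161 m
→ ECEF (a=6378388.000, f=1/297.0): X=-6159470.3004, Y=966907.5109, Z=1358739.3588
→ Helmert 7p (PV): X=-6158914.6720, Y=967366.7921, Z=1359139.8382
→ Helmert 7p (PV): X=-6158379.9951, Y=966875.4099, Z=1358842.8211

X=-6158379.9951 m, Y=966875.4099 m, Z=1358842.8211 m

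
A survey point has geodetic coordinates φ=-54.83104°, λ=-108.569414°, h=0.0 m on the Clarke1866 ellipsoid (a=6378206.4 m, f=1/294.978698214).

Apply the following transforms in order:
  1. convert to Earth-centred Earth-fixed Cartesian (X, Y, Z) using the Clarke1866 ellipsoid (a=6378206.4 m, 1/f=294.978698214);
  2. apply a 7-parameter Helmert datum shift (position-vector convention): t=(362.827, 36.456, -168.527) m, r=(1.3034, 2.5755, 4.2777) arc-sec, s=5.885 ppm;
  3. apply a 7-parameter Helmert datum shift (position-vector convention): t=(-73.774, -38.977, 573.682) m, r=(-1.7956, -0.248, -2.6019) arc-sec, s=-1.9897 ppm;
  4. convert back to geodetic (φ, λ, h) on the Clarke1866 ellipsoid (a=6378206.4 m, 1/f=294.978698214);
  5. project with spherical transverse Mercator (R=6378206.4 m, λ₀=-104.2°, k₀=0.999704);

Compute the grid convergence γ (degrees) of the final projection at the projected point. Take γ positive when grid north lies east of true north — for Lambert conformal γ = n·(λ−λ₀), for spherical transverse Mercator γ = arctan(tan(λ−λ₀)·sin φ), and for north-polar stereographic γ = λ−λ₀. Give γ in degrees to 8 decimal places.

3.57080149

start: φ=-54.831040°, λ=-108.569414°, h=0.000 m
→ ECEF (a=6378206.400, f=1/294.978698214): X=-1172582.3352, Y=-3490420.4834, Z=-5190370.1682
→ Helmert 7p (PV): X=-1172218.8303, Y=-3490396.0883, Z=-5190576.6554
→ Helmert 7p (PV): X=-1172328.0602, Y=-3490458.5192, Z=-5189963.6702
→ geod (Bowring, a=6378206.400): φ=-54.82926642°, λ=-108.56547480°, h=-358.1595 m
→ into tm (λ₀=-104.2°): φ=-54.82926642°, λ−λ₀=-4.36547480°
convergence γ = 3.57080149°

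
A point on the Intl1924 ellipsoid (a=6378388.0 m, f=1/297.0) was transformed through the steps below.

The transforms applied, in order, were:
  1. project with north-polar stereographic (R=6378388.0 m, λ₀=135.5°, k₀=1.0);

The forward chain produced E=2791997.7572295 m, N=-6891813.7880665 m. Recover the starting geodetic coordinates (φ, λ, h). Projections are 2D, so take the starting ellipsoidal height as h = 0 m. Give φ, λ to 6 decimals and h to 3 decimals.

φ=29.524465°, λ=157.553755°, h=0.000 m

start: E=2791997.7572, N=-6891813.7881 m
→ stereo⁻¹: φ=29.52446500°, λ=157.55375500°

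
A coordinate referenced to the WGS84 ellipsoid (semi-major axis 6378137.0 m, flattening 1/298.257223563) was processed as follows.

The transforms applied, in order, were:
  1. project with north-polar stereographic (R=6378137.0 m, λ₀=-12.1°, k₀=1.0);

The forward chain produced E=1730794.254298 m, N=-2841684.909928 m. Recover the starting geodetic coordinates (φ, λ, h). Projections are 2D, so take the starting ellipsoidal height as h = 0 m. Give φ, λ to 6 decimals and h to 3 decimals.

φ=60.761946°, λ=19.244476°, h=0.000 m

start: E=1730794.2543, N=-2841684.9099 m
→ stereo⁻¹: φ=60.76194600°, λ=19.24447600°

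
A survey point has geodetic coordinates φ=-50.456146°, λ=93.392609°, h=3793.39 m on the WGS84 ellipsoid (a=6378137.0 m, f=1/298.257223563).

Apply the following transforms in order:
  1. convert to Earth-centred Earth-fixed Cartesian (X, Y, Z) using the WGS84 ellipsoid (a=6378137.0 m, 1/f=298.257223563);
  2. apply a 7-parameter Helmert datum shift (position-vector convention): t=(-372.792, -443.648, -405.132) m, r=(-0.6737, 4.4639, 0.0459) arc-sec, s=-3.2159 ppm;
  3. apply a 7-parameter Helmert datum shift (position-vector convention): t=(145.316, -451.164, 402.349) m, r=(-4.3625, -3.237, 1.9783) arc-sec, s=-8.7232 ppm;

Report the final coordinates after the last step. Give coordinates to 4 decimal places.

X=-241222.2960 m, Y=4063081.3676 m, Z=-4898215.4973 m

start: φ=-50.456146°, λ=93.392609°, h=3793.390 m
→ ECEF (a=6378137.000, f=1/298.257223563): X=-240928.6923, Y=4064146.6688, Z=-4898173.4030
→ Helmert 7p (PV): X=-241407.6178, Y=4063673.8990, Z=-4898570.8431
→ Helmert 7p (PV): X=-241222.2960, Y=4063081.3676, Z=-4898215.4973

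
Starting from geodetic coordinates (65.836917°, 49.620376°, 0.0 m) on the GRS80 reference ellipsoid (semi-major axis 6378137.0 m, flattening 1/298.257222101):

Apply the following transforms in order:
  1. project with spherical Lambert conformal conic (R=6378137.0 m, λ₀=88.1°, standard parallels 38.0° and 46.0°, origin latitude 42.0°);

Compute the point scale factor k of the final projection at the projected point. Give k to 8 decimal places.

1.10898301

start: φ=65.836917°, λ=49.620376°, h=0.000 m
→ into lcc (λ₀=88.1°): φ=65.83691700°, λ−λ₀=-38.47962400°
scale k = 1.10898301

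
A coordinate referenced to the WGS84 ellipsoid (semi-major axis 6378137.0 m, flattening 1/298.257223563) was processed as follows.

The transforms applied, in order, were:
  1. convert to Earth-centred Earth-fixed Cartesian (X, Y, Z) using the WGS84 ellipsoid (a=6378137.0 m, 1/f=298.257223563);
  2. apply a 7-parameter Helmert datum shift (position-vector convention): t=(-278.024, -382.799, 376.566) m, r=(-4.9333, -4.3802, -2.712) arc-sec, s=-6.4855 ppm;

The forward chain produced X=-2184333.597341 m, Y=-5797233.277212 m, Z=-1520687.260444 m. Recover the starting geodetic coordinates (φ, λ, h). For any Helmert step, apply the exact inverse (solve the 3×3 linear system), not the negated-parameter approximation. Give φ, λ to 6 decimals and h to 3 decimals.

φ=-13.885985°, λ=-110.644343°, h=1778.954 m

start: X=-2184333.5973, Y=-5797233.2772, Z=-1520687.2604 m
→ Helmert⁻¹: X=-2184025.8231, Y=-5796880.4076, Z=-1521165.9576
→ geod (Bowring, a=6378137.000): φ=-13.88598500°, λ=-110.64434300°, h=1778.9540 m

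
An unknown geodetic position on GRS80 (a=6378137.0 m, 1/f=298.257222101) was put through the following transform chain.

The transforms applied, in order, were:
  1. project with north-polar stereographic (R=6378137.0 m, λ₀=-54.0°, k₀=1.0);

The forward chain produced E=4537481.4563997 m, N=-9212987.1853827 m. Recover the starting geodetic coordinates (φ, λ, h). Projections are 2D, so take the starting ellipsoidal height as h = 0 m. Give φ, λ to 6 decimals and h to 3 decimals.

start: E=4537481.4564, N=-9212987.1854 m
→ stereo⁻¹: φ=12.32666700°, λ=-27.77932700°

φ=12.326667°, λ=-27.779327°, h=0.000 m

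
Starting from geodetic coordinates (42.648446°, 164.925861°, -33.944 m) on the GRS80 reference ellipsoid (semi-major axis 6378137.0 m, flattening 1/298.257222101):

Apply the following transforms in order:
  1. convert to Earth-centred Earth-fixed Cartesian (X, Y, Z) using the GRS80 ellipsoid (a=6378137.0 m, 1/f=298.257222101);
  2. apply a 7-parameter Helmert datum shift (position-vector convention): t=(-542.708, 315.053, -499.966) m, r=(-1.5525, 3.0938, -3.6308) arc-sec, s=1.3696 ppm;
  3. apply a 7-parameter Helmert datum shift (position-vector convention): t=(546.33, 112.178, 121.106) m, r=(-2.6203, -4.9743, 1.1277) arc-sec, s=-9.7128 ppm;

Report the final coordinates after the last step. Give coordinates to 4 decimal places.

X=-4536784.1198 m, Y=1222485.4265 m, Z=4298354.2028 m

start: φ=42.648446°, λ=164.925861°, h=-33.944 m
→ ECEF (a=6378137.000, f=1/298.257222101): X=-4536801.2435, Y=1221926.3801, Z=4298835.0215
→ Helmert 7p (PV): X=-4537264.1769, Y=1222355.3225, Z=4298399.7944
→ Helmert 7p (PV): X=-4536784.1198, Y=1222485.4265, Z=4298354.2028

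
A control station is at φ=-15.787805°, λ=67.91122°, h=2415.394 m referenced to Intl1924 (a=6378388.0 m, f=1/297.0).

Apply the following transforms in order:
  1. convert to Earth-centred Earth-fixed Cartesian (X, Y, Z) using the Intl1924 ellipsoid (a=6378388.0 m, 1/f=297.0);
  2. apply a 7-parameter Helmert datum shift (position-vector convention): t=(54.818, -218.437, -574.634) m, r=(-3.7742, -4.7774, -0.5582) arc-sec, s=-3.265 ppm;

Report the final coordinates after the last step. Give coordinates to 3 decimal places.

X=2309615.196 m, Y=5690565.494 m, Z=-1725442.055 m

start: φ=-15.787805°, λ=67.911220°, h=2415.394 m
→ ECEF (a=6378388.000, f=1/297.0): X=2309512.5685, Y=5690840.3221, Z=-1724822.4139
→ Helmert 7p (PV): X=2309615.1959, Y=5690565.4941, Z=-1725442.0545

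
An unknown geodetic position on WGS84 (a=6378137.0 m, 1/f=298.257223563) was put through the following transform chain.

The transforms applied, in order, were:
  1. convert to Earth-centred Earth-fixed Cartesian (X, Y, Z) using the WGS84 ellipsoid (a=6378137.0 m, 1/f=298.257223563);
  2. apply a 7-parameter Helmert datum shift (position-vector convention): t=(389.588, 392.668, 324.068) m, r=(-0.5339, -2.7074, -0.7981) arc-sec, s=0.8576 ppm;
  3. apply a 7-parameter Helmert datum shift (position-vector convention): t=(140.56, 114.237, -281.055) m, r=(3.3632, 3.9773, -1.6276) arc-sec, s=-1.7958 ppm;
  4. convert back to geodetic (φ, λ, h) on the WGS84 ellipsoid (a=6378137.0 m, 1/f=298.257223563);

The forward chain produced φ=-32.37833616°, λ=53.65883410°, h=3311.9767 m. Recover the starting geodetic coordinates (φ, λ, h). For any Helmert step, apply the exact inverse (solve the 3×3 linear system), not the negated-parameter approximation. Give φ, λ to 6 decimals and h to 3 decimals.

start: φ=-32.378336°, λ=53.658834°, h=3311.977 m
→ ECEF (a=6378137.000, f=1/298.257223563): X=3196741.4047, Y=4345289.1837, Z=-3397710.1553
→ Helmert⁻¹: X=3196637.8095, Y=4345152.5777, Z=-3397444.4111
→ Helmert⁻¹: X=3196184.0702, Y=4344777.3455, Z=-3397796.2716
→ geod (Bowring, a=6378137.000): φ=-32.38257600°, λ=53.66038100°, h=2730.9980 m

φ=-32.382576°, λ=53.660381°, h=2730.998 m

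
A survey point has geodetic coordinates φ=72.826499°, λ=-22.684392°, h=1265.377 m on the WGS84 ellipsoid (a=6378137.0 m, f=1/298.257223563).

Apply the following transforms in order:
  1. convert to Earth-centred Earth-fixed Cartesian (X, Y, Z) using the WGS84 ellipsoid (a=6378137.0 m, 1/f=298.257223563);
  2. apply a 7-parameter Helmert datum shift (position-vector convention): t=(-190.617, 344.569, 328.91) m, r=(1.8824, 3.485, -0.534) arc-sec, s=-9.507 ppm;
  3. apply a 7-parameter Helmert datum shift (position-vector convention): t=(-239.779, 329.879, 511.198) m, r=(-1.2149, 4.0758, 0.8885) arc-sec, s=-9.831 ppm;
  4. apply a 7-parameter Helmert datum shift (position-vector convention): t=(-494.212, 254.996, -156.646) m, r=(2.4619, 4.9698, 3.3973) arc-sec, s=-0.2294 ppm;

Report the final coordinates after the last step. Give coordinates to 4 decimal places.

X=1742667.7751 m, Y=-727773.7193 m, Z=6073209.8600 m

start: φ=72.826499°, λ=-22.684392°, h=1265.377 m
→ ECEF (a=6378137.000, f=1/298.257223563): X=1743244.3124, Y=-728656.9813, Z=6072762.1710
→ Helmert 7p (PV): X=1743137.8389, Y=-728365.4183, Z=6072997.2443
→ Helmert 7p (PV): X=1743004.0621, Y=-727985.1006, Z=6073418.5846
→ Helmert 7p (PV): X=1742667.7751, Y=-727773.7193, Z=6073209.8600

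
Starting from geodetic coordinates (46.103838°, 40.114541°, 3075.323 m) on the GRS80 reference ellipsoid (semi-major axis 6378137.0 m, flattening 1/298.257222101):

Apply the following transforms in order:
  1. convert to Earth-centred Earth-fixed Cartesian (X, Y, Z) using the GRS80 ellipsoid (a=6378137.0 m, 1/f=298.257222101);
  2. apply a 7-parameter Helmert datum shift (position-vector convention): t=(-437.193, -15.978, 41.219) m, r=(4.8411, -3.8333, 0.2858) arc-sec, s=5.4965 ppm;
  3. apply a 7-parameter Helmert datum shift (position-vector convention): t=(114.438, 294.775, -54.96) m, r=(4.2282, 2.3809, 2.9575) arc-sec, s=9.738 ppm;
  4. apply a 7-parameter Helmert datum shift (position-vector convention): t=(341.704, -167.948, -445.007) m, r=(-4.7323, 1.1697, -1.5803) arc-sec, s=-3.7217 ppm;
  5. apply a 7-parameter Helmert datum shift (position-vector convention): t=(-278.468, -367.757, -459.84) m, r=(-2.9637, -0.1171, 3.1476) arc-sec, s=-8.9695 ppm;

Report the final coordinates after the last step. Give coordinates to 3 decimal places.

X=3389189.745 m, Y=2855507.040 m, Z=4574592.354 m

start: φ=46.103838°, λ=40.114541°, h=3075.323 m
→ ECEF (a=6378137.000, f=1/298.257222101): X=3389516.1128, Y=2855708.1095, Z=4575473.7161
→ Helmert 7p (PV): X=3389008.5607, Y=2855605.1361, Z=4575670.1013
→ Helmert 7p (PV): X=3389167.8729, Y=2855882.5152, Z=4575679.1170
→ Helmert 7p (PV): X=3389544.7917, Y=2855782.9511, Z=4575132.3395
→ Helmert 7p (PV): X=3389189.7449, Y=2855507.0399, Z=4574592.3544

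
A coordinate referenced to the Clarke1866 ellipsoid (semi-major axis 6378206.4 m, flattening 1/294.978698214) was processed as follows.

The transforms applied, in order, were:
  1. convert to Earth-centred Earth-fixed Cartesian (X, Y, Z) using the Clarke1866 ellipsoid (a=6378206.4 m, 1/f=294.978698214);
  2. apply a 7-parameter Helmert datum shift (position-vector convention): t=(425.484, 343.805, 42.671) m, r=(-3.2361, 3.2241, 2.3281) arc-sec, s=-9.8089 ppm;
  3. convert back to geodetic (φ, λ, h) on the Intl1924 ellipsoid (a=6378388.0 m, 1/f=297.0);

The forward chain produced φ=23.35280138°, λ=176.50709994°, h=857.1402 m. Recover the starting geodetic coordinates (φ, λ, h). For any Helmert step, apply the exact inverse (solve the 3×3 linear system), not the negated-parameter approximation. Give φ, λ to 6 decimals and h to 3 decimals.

φ=23.351119°, λ=176.510470°, h=1477.784 m

start: φ=23.352801°, λ=176.507100°, h=857.140 m
→ ECEF (a=6378388.000, f=1/297.0): X=-5848876.6851, Y=357005.1405, Z=2513010.2870
→ Helmert⁻¹: X=-5849394.7979, Y=356691.4307, Z=2512906.4307
→ geod (Bowring, a=6378206.400): φ=23.35111900°, λ=176.51047000°, h=1477.7840 m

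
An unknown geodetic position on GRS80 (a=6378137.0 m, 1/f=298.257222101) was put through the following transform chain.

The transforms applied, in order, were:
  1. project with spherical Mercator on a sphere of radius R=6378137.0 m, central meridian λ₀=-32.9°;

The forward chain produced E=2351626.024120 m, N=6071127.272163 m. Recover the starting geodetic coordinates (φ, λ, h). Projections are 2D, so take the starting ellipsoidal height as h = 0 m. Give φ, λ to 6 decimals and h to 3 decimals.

φ=47.784798°, λ=-11.774984°, h=0.000 m

start: E=2351626.0241, N=6071127.2722 m
→ merc⁻¹: φ=47.78479800°, λ=-11.77498400°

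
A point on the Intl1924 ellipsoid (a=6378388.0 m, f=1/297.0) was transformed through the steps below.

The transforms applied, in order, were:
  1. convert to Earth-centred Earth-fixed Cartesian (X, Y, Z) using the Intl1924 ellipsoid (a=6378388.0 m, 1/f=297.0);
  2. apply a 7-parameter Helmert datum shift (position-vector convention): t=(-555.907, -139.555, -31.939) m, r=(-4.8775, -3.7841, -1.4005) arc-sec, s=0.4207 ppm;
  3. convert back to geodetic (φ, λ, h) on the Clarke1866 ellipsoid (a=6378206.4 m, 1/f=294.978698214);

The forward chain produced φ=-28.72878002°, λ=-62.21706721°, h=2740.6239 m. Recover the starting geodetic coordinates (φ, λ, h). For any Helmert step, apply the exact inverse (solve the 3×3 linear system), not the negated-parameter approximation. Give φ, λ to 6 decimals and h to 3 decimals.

start: φ=-28.728780°, λ=-62.217067°, h=2740.624 m
→ ECEF (a=6378206.400, f=1/294.978698214): X=2610225.0163, Y=-4954308.8763, Z=-3048724.2755
→ Helmert⁻¹: X=2610757.5284, Y=-4954077.4149, Z=-3048856.0984
→ geod (Bowring, a=6378388.000): φ=-28.72852200°, λ=-62.21114300°, h=2626.7340 m

φ=-28.728522°, λ=-62.211143°, h=2626.734 m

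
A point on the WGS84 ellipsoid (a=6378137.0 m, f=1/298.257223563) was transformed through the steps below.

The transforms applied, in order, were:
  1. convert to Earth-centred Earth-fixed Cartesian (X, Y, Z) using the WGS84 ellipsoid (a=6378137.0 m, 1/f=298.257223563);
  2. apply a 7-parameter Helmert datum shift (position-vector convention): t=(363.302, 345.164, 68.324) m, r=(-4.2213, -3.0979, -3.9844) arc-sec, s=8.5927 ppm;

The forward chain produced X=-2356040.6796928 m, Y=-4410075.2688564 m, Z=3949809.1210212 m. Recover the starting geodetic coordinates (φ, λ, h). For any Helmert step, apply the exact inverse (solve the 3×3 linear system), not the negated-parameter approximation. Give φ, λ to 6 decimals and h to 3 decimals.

φ=38.491069°, λ=-118.112602°, h=2246.990 m

start: X=-2356040.6797, Y=-4410075.2689, Z=3949809.1210 m
→ Helmert⁻¹: X=-2356239.2166, Y=-4410508.8824, Z=3949651.9838
→ geod (Bowring, a=6378137.000): φ=38.49106900°, λ=-118.11260200°, h=2246.9900 m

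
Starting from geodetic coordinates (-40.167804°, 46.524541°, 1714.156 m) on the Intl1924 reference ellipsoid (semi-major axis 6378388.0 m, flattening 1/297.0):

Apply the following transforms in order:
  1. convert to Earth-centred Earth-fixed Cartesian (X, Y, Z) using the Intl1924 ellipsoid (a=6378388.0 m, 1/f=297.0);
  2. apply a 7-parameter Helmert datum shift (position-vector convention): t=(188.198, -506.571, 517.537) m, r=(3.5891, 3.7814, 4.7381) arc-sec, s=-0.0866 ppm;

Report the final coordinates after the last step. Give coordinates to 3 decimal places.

start: φ=-40.167804°, λ=46.524541°, h=1714.156 m
→ ECEF (a=6378388.000, f=1/297.0): X=3359195.6423, Y=3542891.5267, Z=-4093415.5224
→ Helmert 7p (PV): X=3359227.1223, Y=3542533.0401, Z=-4092897.5663

X=3359227.122 m, Y=3542533.040 m, Z=-4092897.566 m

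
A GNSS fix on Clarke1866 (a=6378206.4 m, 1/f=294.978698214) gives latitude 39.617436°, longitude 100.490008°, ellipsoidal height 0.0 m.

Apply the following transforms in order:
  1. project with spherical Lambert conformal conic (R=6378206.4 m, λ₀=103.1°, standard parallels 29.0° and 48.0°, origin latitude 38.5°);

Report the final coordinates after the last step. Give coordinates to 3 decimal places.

E=-220735.552 m, N=125833.121 m

start: φ=39.617436°, λ=100.490008°, h=0.000 m
→ lcc (R=6378206.4, λ₀=103.1°): E=-220735.5517, N=125833.1206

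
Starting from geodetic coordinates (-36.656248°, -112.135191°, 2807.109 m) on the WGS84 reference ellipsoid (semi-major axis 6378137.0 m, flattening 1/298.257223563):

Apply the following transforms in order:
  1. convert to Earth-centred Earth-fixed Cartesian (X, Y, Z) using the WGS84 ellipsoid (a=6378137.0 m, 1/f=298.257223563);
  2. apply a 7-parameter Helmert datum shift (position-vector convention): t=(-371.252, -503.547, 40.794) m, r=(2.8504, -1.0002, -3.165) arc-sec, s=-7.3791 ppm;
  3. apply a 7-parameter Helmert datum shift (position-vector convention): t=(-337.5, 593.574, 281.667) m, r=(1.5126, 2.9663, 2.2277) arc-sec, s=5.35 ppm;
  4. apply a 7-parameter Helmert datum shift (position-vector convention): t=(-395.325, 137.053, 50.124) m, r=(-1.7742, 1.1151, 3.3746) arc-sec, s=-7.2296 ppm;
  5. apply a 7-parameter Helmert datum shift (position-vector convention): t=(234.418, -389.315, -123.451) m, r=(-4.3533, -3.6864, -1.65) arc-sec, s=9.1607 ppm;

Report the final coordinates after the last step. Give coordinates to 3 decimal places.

X=-1931947.695 m, Y=-4747578.798 m, Z=-3788249.829 m

start: φ=-36.656248°, λ=-112.135191°, h=2807.109 m
→ ECEF (a=6378137.000, f=1/298.257223563): X=-1931107.4529, Y=-4747377.2488, Z=-3788534.2625
→ Helmert 7p (PV): X=-1931518.9291, Y=-4747763.7792, Z=-3788540.4808
→ Helmert 7p (PV): X=-1931869.9691, Y=-4747188.6840, Z=-3788286.1220
→ Helmert 7p (PV): X=-1932194.1415, Y=-4747081.5019, Z=-3788157.3333
→ Helmert 7p (PV): X=-1931947.6948, Y=-4747578.7982, Z=-3788249.8294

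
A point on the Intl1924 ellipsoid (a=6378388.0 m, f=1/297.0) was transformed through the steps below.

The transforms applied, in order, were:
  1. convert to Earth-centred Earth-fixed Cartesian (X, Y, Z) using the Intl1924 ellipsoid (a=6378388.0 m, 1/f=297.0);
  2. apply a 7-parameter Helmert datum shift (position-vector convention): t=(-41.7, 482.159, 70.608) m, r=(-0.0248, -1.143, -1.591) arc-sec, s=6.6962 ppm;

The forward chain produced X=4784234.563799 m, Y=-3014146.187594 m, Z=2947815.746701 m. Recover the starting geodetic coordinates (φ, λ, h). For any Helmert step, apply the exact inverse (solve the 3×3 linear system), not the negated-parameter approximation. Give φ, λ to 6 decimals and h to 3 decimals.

φ=27.690396°, λ=-32.214981°, h=3204.171 m

start: X=4784234.5638, Y=-3014146.1876, Z=2947815.7467 m
→ Helmert⁻¹: X=4784283.8145, Y=-3014571.6116, Z=2947698.5260
→ geod (Bowring, a=6378388.000): φ=27.69039600°, λ=-32.21498100°, h=3204.1710 m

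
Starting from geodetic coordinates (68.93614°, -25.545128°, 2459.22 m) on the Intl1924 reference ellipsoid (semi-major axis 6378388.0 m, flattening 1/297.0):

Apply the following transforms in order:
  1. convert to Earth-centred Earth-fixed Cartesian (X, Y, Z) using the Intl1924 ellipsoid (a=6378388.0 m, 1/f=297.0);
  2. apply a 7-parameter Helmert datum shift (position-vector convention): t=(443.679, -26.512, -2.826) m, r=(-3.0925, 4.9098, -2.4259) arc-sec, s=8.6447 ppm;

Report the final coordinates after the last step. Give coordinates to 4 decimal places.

X=2075819.1473 m, Y=-991810.6679 m, Z=5931863.1310 m

start: φ=68.936140°, λ=-25.545128°, h=2459.220 m
→ ECEF (a=6378388.000, f=1/297.0): X=2075227.9945, Y=-991840.1107, Z=5931849.2052
→ Helmert 7p (PV): X=2075819.1473, Y=-991810.6679, Z=5931863.1310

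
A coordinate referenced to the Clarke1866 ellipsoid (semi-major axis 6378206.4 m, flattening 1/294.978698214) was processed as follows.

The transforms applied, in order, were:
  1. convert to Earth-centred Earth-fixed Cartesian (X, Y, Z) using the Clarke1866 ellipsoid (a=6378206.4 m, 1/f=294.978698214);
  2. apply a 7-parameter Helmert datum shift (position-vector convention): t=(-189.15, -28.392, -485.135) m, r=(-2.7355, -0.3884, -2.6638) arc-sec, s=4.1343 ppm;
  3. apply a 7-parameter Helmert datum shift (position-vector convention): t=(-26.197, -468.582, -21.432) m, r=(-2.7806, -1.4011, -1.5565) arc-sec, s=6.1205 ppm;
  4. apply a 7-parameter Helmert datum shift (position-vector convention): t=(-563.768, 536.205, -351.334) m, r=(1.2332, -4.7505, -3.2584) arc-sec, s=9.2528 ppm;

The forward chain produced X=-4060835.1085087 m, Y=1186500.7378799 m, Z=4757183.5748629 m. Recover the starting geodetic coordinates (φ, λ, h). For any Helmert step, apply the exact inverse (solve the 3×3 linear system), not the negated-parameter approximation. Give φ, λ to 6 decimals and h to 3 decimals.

start: X=-4060835.1085, Y=1186500.7379, Z=4757183.5749 m
→ Helmert⁻¹: X=-4060142.9340, Y=1185917.8650, Z=4757577.3079
→ Helmert⁻¹: X=-4060068.5219, Y=1186284.4118, Z=4757613.1921
→ Helmert⁻¹: X=-4059868.9467, Y=1186192.3659, Z=4758102.0320
→ geod (Bowring, a=6378206.400): φ=48.55836300°, λ=163.71295500°, h=147.8630 m

φ=48.558363°, λ=163.712955°, h=147.863 m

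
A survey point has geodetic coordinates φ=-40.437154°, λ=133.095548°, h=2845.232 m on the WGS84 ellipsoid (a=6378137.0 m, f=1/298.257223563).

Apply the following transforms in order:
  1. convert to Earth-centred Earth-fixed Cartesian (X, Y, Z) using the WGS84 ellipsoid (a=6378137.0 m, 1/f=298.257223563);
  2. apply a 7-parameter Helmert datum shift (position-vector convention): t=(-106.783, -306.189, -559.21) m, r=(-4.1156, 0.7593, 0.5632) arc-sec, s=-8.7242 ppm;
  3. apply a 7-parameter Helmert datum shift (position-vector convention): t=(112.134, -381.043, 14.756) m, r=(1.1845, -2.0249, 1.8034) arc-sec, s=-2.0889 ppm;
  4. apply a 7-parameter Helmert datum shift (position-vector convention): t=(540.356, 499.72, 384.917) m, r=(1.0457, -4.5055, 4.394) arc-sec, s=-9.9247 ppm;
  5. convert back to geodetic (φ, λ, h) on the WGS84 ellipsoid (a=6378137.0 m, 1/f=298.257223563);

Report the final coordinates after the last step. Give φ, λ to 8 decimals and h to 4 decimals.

start: φ=-40.437154°, λ=133.095548°, h=2845.232 m
→ ECEF (a=6378137.000, f=1/298.257223563): X=-3322846.5563, Y=3551424.3429, Z=-4116896.2543
→ Helmert 7p (PV): X=-3322949.2020, Y=3550995.9540, Z=-4117478.1766
→ Helmert 7p (PV): X=-3322820.7523, Y=3550602.0855, Z=-4117467.0490
→ Helmert 7p (PV): X=-3322233.1169, Y=3551016.6565, Z=-4117095.8476
→ geod (Bowring, a=6378137.000): φ=-40.44270689°, λ=133.09355200°, h=2429.1454 m

φ=-40.44270689°, λ=133.09355200°, h=2429.1454 m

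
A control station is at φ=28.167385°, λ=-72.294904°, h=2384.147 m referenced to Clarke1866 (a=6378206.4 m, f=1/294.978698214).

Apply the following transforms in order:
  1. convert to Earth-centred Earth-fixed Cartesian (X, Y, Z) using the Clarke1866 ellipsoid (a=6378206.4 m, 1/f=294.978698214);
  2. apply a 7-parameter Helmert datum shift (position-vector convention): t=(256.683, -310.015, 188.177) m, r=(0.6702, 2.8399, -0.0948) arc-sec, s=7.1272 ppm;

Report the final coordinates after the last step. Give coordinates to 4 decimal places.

start: φ=28.167385°, λ=-72.294904°, h=2384.147 m
→ ECEF (a=6378206.400, f=1/294.978698214): X=1711938.9814, Y=-5362566.9819, Z=2993829.9796
→ Helmert 7p (PV): X=1712246.6211, Y=-5362925.7315, Z=2993998.4994

X=1712246.6211 m, Y=-5362925.7315 m, Z=2993998.4994 m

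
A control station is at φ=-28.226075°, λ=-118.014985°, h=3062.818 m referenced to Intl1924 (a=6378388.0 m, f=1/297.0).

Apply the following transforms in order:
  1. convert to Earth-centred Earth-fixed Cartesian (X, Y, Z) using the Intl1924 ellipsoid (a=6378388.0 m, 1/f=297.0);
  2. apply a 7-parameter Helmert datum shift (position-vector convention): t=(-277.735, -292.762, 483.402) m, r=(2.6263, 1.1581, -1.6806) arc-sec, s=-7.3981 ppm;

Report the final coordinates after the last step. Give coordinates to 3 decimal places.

X=-2643261.758 m, Y=-4967720.593 m, Z=-2999636.793 m

start: φ=-28.226075°, λ=-118.014985°, h=3062.818 m
→ ECEF (a=6378388.000, f=1/297.0): X=-2642946.2577, Y=-4967524.3143, Z=-3000093.9793
→ Helmert 7p (PV): X=-2643261.7582, Y=-4967720.5932, Z=-2999636.7926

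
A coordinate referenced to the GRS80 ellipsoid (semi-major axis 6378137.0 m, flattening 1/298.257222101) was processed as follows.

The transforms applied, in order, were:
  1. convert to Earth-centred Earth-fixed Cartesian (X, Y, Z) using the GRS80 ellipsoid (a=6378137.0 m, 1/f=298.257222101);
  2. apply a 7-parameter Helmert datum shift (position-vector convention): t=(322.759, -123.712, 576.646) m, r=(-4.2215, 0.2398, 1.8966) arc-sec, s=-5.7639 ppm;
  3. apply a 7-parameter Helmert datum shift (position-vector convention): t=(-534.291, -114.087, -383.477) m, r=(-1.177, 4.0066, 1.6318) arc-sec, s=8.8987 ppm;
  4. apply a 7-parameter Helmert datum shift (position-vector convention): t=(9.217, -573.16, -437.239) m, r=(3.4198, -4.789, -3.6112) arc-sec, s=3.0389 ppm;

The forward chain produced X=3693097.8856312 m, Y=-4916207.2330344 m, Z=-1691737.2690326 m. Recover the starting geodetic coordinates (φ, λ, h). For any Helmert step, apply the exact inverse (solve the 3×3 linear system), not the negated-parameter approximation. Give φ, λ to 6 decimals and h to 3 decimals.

φ=-15.481654°, λ=-53.079677°, h=69.455 m

start: X=3693097.8856, Y=-4916207.2330, Z=-1691737.2690 m
→ Helmert⁻¹: X=3693124.2376, Y=-4915582.5184, Z=-1691299.1376
→ Helmert⁻¹: X=3693619.6173, Y=-4915444.2630, Z=-1690856.9157
→ Helmert⁻¹: X=3693274.9162, Y=-4915348.2224, Z=-1691539.6168
→ geod (Bowring, a=6378137.000): φ=-15.48165400°, λ=-53.07967700°, h=69.4550 m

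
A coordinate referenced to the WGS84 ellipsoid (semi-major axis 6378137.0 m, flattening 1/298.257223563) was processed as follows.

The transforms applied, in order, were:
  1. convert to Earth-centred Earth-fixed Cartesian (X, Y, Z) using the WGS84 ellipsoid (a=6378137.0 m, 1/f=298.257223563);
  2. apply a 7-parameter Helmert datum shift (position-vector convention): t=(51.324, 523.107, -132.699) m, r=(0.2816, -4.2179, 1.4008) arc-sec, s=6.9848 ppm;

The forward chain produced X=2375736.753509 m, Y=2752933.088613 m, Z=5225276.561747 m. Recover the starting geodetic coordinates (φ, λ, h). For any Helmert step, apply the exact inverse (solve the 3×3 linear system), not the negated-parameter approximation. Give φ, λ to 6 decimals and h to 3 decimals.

φ=55.348820°, λ=49.199974°, h=2139.700 m

start: X=2375736.7535, Y=2752933.0886, Z=5225276.5617 m
→ Helmert⁻¹: X=2375794.3805, Y=2752381.7558, Z=5225320.4224
→ geod (Bowring, a=6378137.000): φ=55.34882000°, λ=49.19997400°, h=2139.7000 m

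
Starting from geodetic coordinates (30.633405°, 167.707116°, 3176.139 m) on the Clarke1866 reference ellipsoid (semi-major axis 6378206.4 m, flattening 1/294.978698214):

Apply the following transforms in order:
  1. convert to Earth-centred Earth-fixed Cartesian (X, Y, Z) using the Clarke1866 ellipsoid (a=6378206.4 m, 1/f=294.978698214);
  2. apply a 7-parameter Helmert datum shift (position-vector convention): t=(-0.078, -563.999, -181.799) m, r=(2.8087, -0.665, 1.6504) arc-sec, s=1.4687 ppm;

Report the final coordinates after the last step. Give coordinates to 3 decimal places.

X=-5369681.435 m, Y=1169425.996 m, Z=3232253.606 m

start: φ=30.633405°, λ=167.707116°, h=3176.139 m
→ ECEF (a=6378206.400, f=1/294.978698214): X=-5369653.6871, Y=1170075.2568, Z=3232432.0367
→ Helmert 7p (PV): X=-5369681.4352, Y=1169425.9957, Z=3232253.6062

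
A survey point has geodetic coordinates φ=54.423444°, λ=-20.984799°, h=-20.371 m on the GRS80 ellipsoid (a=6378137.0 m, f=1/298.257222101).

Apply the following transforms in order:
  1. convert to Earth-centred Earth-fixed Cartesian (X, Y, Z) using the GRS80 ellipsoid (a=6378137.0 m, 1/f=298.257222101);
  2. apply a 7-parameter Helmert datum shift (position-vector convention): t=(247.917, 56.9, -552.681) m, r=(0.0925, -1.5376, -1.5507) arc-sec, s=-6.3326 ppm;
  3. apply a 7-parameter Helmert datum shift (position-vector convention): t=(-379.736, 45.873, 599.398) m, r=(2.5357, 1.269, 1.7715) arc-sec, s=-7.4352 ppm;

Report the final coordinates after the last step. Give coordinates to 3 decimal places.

start: φ=54.423444°, λ=-20.984799°, h=-20.371 m
→ ECEF (a=6378137.000, f=1/298.257222101): X=3472310.8004, Y=-1331838.3675, Z=5164290.2476
→ Helmert 7p (PV): X=3472488.2190, Y=-1331801.4541, Z=5163730.1501
→ Helmert 7p (PV): X=3472125.8709, Y=-1331779.3352, Z=5164253.4189

X=3472125.871 m, Y=-1331779.335 m, Z=5164253.419 m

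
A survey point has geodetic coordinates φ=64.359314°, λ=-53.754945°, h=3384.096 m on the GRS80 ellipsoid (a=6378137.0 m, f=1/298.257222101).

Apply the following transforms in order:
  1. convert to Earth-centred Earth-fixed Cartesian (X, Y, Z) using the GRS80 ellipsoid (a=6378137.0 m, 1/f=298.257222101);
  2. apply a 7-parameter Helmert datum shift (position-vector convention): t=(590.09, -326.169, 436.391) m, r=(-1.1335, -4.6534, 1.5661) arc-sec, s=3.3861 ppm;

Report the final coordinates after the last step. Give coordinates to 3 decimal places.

X=1637620.748 m, Y=-2233467.699 m, Z=5730717.335 m

start: φ=64.359314°, λ=-53.754945°, h=3384.096 m
→ ECEF (a=6378137.000, f=1/298.257222101): X=1637137.4341, Y=-2233177.8886, Z=5730212.3343
→ Helmert 7p (PV): X=1637620.7475, Y=-2233467.6993, Z=5730717.3350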